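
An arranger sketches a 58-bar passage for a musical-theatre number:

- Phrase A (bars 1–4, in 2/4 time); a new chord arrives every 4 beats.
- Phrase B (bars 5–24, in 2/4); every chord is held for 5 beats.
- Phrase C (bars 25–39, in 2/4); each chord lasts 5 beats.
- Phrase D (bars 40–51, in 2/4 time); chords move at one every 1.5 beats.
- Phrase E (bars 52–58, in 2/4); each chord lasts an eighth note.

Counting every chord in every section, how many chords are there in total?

60 chords

A: 4 bars × 2 beats = 8 beats; 4 beats/chord → 2 chords.
B: 20 bars × 2 beats = 40 beats; 5 beats/chord → 8 chords.
C: 15 bars × 2 beats = 30 beats; 5 beats/chord → 6 chords.
D: 12 bars × 2 beats = 24 beats; 1.5 beats/chord → 16 chords.
E: 7 bars × 2 beats = 14 beats; 0.5 beats/chord → 28 chords.
Total: 2 + 8 + 6 + 16 + 28 = 60.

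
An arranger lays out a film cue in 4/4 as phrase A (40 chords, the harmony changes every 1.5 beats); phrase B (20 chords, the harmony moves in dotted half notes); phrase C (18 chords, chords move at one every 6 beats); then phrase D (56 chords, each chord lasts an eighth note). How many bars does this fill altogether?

A: 40 × 1.5 = 60 beats = 15 bars.
B: 20 × 3 = 60 beats = 15 bars.
C: 18 × 6 = 108 beats = 27 bars.
D: 56 × 0.5 = 28 beats = 7 bars.
Total: 15 + 15 + 27 + 7 = 64 bars.

64 bars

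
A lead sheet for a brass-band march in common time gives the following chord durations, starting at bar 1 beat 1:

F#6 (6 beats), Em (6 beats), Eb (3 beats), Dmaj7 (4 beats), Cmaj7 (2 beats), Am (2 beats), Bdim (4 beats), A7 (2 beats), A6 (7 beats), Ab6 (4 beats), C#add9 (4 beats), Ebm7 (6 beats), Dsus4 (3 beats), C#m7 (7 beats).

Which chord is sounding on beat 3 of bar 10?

Beat 3 of bar 10 is beat (10−1)×4 + 3 = 39 overall.
Running totals: F#6 ends at 6, Em ends at 12, Eb ends at 15, Dmaj7 ends at 19, Cmaj7 ends at 21, Am ends at 23, Bdim ends at 27, A7 ends at 29, A6 ends at 36, Ab6 ends at 40.
Beat 39 falls within Ab6.

Ab6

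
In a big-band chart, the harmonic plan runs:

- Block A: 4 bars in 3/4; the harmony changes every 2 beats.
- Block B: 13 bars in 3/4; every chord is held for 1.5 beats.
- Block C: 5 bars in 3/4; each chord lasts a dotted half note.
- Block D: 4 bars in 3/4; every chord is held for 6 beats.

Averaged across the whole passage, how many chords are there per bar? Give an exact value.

A: 4 bars of 3 beats is 12 beats; at 2 beats each that's 6 chords.
B: 13 bars of 3 beats is 39 beats; at 1.5 beats each that's 26 chords.
C: 5 bars of 3 beats is 15 beats; at 3 beats each that's 5 chords.
D: 4 bars of 3 beats is 12 beats; at 6 beats each that's 2 chords.
Overall: 39 chords over 26 bars → 39/26 = 1.5 chords per bar.

1.5 chords per bar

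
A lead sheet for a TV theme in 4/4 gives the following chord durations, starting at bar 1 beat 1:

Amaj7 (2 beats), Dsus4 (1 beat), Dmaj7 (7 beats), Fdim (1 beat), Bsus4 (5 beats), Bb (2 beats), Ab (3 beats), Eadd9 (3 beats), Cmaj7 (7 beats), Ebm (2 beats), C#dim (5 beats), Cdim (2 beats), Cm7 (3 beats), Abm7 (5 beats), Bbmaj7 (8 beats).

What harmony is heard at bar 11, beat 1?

Cm7

Beat 1 of bar 11 is beat (11−1)×4 + 1 = 41 overall.
Running totals: Amaj7 ends at 2, Dsus4 ends at 3, Dmaj7 ends at 10, Fdim ends at 11, Bsus4 ends at 16, Bb ends at 18, Ab ends at 21, Eadd9 ends at 24, Cmaj7 ends at 31, Ebm ends at 33, C#dim ends at 38, Cdim ends at 40, Cm7 ends at 43.
Beat 41 falls within Cm7.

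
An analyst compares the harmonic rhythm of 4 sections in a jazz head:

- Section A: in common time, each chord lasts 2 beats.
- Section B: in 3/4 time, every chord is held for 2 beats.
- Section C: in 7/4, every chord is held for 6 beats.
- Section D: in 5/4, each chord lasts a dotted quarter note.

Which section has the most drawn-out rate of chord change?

A: each chord is 2 beats in 4/4, so 2 per bar.
B: each chord is 2 beats in 3/4, so 1.5 per bar.
C: each chord is 6 beats in 7/4, so 7/6 per bar.
D: each chord is 1.5 beats in 5/4, so 10/3 per bar.
Slowest is C at 7/6 chords/bar.

Section C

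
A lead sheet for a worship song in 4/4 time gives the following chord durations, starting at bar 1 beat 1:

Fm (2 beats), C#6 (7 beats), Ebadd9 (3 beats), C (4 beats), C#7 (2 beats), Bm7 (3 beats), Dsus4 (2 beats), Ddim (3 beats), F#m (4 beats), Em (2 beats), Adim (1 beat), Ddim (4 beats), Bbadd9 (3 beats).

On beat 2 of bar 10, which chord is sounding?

Bbadd9

Beat 2 of bar 10 is beat (10−1)×4 + 2 = 38 overall.
Running totals: Fm ends at 2, C#6 ends at 9, Ebadd9 ends at 12, C ends at 16, C#7 ends at 18, Bm7 ends at 21, Dsus4 ends at 23, Ddim ends at 26, F#m ends at 30, Em ends at 32, Adim ends at 33, Ddim ends at 37, Bbadd9 ends at 40.
Beat 38 falls within Bbadd9.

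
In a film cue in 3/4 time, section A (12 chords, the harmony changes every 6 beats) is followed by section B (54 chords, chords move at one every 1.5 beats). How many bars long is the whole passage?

51 bars

A: 12 × 6 = 72 beats = 24 bars.
B: 54 × 1.5 = 81 beats = 27 bars.
Total: 24 + 27 = 51 bars.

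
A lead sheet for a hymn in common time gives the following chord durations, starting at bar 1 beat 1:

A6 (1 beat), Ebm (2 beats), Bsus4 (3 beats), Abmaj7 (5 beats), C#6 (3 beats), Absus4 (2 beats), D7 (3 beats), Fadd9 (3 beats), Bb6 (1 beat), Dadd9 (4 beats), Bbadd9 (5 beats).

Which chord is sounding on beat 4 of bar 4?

Beat 4 of bar 4 is beat (4−1)×4 + 4 = 16 overall.
Running totals: A6 ends at 1, Ebm ends at 3, Bsus4 ends at 6, Abmaj7 ends at 11, C#6 ends at 14, Absus4 ends at 16.
Beat 16 falls within Absus4.

Absus4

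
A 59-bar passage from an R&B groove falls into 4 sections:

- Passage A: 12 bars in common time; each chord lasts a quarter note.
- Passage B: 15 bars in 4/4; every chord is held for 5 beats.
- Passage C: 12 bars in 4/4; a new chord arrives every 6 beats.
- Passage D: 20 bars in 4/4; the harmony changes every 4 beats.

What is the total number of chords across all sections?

A: 12 bars × 4 beats = 48 beats; 1 beat/chord → 48 chords.
B: 15 bars × 4 beats = 60 beats; 5 beats/chord → 12 chords.
C: 12 bars × 4 beats = 48 beats; 6 beats/chord → 8 chords.
D: 20 bars × 4 beats = 80 beats; 4 beats/chord → 20 chords.
Total: 48 + 12 + 8 + 20 = 88.

88 chords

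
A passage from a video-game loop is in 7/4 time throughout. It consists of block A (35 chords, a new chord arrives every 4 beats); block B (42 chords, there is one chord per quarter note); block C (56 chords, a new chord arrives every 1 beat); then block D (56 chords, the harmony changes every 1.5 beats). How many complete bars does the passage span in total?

A: 35 × 4 = 140 beats = 20 bars.
B: 42 × 1 = 42 beats = 6 bars.
C: 56 × 1 = 56 beats = 8 bars.
D: 56 × 1.5 = 84 beats = 12 bars.
Total: 20 + 6 + 8 + 12 = 46 bars.

46 bars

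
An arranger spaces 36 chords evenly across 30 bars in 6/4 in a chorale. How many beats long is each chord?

30 bars × 6 beats/bar = 180 beats total.
180 beats ÷ 36 chords = 5 beats per chord.

5 beats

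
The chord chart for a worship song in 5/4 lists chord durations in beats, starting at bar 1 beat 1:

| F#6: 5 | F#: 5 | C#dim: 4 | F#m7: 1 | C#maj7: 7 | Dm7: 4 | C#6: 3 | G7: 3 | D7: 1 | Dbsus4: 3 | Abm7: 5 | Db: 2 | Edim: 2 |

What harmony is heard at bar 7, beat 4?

Dbsus4

Beat 4 of bar 7 is beat (7−1)×5 + 4 = 34 overall.
Running totals: F#6 ends at 5, F# ends at 10, C#dim ends at 14, F#m7 ends at 15, C#maj7 ends at 22, Dm7 ends at 26, C#6 ends at 29, G7 ends at 32, D7 ends at 33, Dbsus4 ends at 36.
Beat 34 falls within Dbsus4.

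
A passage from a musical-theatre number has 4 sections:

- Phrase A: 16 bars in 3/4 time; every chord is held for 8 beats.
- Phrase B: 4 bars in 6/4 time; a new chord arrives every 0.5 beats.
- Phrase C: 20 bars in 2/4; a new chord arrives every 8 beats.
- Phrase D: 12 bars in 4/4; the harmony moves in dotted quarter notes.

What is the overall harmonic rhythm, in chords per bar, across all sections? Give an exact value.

A: 16 bars of 3 beats is 48 beats; at 8 beats each that's 6 chords.
B: 4 bars of 6 beats is 24 beats; at 0.5 beats each that's 48 chords.
C: 20 bars of 2 beats is 40 beats; at 8 beats each that's 5 chords.
D: 12 bars of 4 beats is 48 beats; at 1.5 beats each that's 32 chords.
Overall: 91 chords over 52 bars → 91/52 = 1.75 chords per bar.

1.75 chords per bar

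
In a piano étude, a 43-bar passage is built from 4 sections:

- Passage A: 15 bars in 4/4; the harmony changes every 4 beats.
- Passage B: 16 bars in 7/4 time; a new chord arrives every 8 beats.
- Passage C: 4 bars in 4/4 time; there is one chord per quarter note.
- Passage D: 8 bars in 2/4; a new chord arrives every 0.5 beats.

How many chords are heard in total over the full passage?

77 chords

A: 15 bars × 4 beats = 60 beats; 4 beats/chord → 15 chords.
B: 16 bars × 7 beats = 112 beats; 8 beats/chord → 14 chords.
C: 4 bars × 4 beats = 16 beats; 1 beat/chord → 16 chords.
D: 8 bars × 2 beats = 16 beats; 0.5 beats/chord → 32 chords.
Total: 15 + 14 + 16 + 32 = 77.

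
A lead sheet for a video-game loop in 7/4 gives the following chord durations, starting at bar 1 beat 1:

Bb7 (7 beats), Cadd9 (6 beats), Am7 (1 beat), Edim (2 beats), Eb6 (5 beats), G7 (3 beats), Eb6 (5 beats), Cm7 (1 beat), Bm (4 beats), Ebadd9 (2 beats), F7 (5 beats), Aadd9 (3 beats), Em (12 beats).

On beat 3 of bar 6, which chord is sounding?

F7

Beat 3 of bar 6 is beat (6−1)×7 + 3 = 38 overall.
Running totals: Bb7 ends at 7, Cadd9 ends at 13, Am7 ends at 14, Edim ends at 16, Eb6 ends at 21, G7 ends at 24, Eb6 ends at 29, Cm7 ends at 30, Bm ends at 34, Ebadd9 ends at 36, F7 ends at 41.
Beat 38 falls within F7.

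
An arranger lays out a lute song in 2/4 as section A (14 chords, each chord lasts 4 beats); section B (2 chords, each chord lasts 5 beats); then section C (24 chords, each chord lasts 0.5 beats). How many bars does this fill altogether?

39 bars

A: 14 × 4 = 56 beats = 28 bars.
B: 2 × 5 = 10 beats = 5 bars.
C: 24 × 0.5 = 12 beats = 6 bars.
Total: 28 + 5 + 6 = 39 bars.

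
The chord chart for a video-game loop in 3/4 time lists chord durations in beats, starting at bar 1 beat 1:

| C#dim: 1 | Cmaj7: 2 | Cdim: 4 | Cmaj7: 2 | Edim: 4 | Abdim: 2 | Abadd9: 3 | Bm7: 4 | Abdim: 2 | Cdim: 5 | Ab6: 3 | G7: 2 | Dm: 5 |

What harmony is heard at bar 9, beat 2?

Cdim

Beat 2 of bar 9 is beat (9−1)×3 + 2 = 26 overall.
Running totals: C#dim ends at 1, Cmaj7 ends at 3, Cdim ends at 7, Cmaj7 ends at 9, Edim ends at 13, Abdim ends at 15, Abadd9 ends at 18, Bm7 ends at 22, Abdim ends at 24, Cdim ends at 29.
Beat 26 falls within Cdim.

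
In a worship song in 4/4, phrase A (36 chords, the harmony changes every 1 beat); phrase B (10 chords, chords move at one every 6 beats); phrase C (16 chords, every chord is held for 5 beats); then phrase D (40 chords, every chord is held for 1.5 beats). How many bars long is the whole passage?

A: 36 × 1 = 36 beats = 9 bars.
B: 10 × 6 = 60 beats = 15 bars.
C: 16 × 5 = 80 beats = 20 bars.
D: 40 × 1.5 = 60 beats = 15 bars.
Total: 9 + 15 + 20 + 15 = 59 bars.

59 bars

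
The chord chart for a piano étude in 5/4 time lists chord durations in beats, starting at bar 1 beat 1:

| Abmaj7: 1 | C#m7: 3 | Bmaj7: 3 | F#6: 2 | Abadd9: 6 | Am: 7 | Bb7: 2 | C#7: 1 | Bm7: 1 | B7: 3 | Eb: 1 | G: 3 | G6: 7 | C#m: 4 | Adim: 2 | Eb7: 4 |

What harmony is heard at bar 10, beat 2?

Beat 2 of bar 10 is beat (10−1)×5 + 2 = 47 overall.
Running totals: Abmaj7 ends at 1, C#m7 ends at 4, Bmaj7 ends at 7, F#6 ends at 9, Abadd9 ends at 15, Am ends at 22, Bb7 ends at 24, C#7 ends at 25, Bm7 ends at 26, B7 ends at 29, Eb ends at 30, G ends at 33, G6 ends at 40, C#m ends at 44, Adim ends at 46, Eb7 ends at 50.
Beat 47 falls within Eb7.

Eb7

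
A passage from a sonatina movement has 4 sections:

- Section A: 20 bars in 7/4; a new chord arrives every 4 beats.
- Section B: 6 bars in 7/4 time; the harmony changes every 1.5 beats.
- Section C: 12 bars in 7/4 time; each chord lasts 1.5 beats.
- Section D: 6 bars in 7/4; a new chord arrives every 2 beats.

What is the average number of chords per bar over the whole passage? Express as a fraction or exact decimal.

A: 20 bars of 7 beats is 140 beats; at 4 beats each that's 35 chords.
B: 6 bars of 7 beats is 42 beats; at 1.5 beats each that's 28 chords.
C: 12 bars of 7 beats is 84 beats; at 1.5 beats each that's 56 chords.
D: 6 bars of 7 beats is 42 beats; at 2 beats each that's 21 chords.
Overall: 140 chords over 44 bars → 140/44 = 35/11 chords per bar.

35/11 chords per bar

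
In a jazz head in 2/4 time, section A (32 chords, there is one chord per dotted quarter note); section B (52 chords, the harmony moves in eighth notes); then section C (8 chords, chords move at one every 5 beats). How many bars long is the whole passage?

57 bars

A: 32 × 1.5 = 48 beats = 24 bars.
B: 52 × 0.5 = 26 beats = 13 bars.
C: 8 × 5 = 40 beats = 20 bars.
Total: 24 + 13 + 20 = 57 bars.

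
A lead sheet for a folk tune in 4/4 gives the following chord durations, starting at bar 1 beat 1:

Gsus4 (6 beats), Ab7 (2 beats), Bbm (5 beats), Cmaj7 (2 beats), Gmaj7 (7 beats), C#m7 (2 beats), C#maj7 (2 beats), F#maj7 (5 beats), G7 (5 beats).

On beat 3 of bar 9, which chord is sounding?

Beat 3 of bar 9 is beat (9−1)×4 + 3 = 35 overall.
Running totals: Gsus4 ends at 6, Ab7 ends at 8, Bbm ends at 13, Cmaj7 ends at 15, Gmaj7 ends at 22, C#m7 ends at 24, C#maj7 ends at 26, F#maj7 ends at 31, G7 ends at 36.
Beat 35 falls within G7.

G7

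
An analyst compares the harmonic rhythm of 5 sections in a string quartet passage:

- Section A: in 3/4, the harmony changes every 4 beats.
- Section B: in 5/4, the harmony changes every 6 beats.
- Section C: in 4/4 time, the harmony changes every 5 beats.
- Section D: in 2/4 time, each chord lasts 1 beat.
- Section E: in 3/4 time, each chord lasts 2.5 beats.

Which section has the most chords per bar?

A: 3 beats/bar ÷ 4 beats/chord = 0.75 chords/bar.
B: 5 beats/bar ÷ 6 beats/chord = 5/6 chords/bar.
C: 4 beats/bar ÷ 5 beats/chord = 0.8 chords/bar.
D: 2 beats/bar ÷ 1 beat/chord = 2 chords/bar.
E: 3 beats/bar ÷ 2.5 beats/chord = 1.2 chords/bar.
Fastest is D at 2 chords/bar.

Section D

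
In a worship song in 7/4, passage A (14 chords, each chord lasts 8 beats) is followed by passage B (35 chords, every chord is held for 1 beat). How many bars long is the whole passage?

21 bars

A: 14 × 8 = 112 beats = 16 bars.
B: 35 × 1 = 35 beats = 5 bars.
Total: 16 + 5 = 21 bars.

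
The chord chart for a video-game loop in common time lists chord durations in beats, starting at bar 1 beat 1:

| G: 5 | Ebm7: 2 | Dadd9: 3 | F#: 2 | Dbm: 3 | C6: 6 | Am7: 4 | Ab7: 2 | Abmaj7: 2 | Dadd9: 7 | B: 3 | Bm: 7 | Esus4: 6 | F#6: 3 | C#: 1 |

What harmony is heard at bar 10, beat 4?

Beat 4 of bar 10 is beat (10−1)×4 + 4 = 40 overall.
Running totals: G ends at 5, Ebm7 ends at 7, Dadd9 ends at 10, F# ends at 12, Dbm ends at 15, C6 ends at 21, Am7 ends at 25, Ab7 ends at 27, Abmaj7 ends at 29, Dadd9 ends at 36, B ends at 39, Bm ends at 46.
Beat 40 falls within Bm.

Bm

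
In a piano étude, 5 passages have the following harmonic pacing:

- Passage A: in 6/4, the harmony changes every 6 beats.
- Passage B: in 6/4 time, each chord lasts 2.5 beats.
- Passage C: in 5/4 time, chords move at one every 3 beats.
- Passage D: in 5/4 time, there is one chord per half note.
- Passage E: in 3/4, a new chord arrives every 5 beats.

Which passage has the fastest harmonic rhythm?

Passage D

A: 6/6 = 1 chord/bar.
B: 6/2.5 = 2.4 chords/bar.
C: 5/3 = 5/3 chords/bar.
D: 5/2 = 2.5 chords/bar.
E: 3/5 = 0.6 chords/bar.
Fastest is D at 2.5 chords/bar.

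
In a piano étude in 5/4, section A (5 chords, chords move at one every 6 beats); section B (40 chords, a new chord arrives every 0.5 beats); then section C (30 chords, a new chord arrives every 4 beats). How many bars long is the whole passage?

A: 5 × 6 = 30 beats = 6 bars.
B: 40 × 0.5 = 20 beats = 4 bars.
C: 30 × 4 = 120 beats = 24 bars.
Total: 6 + 4 + 24 = 34 bars.

34 bars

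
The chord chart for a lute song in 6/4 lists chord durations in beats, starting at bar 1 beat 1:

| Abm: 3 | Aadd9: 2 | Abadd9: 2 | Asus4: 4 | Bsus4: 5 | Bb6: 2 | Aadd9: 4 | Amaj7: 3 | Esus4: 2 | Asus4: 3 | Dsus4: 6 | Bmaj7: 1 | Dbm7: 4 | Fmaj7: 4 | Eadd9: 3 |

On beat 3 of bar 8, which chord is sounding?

Beat 3 of bar 8 is beat (8−1)×6 + 3 = 45 overall.
Running totals: Abm ends at 3, Aadd9 ends at 5, Abadd9 ends at 7, Asus4 ends at 11, Bsus4 ends at 16, Bb6 ends at 18, Aadd9 ends at 22, Amaj7 ends at 25, Esus4 ends at 27, Asus4 ends at 30, Dsus4 ends at 36, Bmaj7 ends at 37, Dbm7 ends at 41, Fmaj7 ends at 45.
Beat 45 falls within Fmaj7.

Fmaj7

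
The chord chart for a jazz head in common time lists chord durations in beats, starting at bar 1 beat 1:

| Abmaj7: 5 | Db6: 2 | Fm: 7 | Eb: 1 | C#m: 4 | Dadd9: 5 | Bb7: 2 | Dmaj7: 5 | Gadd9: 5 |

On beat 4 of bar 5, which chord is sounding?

Dadd9

Beat 4 of bar 5 is beat (5−1)×4 + 4 = 20 overall.
Running totals: Abmaj7 ends at 5, Db6 ends at 7, Fm ends at 14, Eb ends at 15, C#m ends at 19, Dadd9 ends at 24.
Beat 20 falls within Dadd9.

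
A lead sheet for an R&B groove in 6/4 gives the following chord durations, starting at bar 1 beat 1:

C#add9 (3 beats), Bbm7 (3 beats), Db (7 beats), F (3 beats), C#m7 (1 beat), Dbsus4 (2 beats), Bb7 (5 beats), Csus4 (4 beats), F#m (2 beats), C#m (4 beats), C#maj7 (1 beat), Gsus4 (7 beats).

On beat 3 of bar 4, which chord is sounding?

Beat 3 of bar 4 is beat (4−1)×6 + 3 = 21 overall.
Running totals: C#add9 ends at 3, Bbm7 ends at 6, Db ends at 13, F ends at 16, C#m7 ends at 17, Dbsus4 ends at 19, Bb7 ends at 24.
Beat 21 falls within Bb7.

Bb7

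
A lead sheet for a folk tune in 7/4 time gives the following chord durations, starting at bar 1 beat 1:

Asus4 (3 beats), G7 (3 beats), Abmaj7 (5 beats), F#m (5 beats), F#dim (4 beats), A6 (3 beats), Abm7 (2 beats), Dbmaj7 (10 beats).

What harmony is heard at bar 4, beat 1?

A6

Beat 1 of bar 4 is beat (4−1)×7 + 1 = 22 overall.
Running totals: Asus4 ends at 3, G7 ends at 6, Abmaj7 ends at 11, F#m ends at 16, F#dim ends at 20, A6 ends at 23.
Beat 22 falls within A6.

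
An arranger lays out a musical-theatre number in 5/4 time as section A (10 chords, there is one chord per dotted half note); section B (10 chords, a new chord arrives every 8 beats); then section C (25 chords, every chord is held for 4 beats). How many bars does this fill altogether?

42 bars

A: 10 × 3 = 30 beats = 6 bars.
B: 10 × 8 = 80 beats = 16 bars.
C: 25 × 4 = 100 beats = 20 bars.
Total: 6 + 16 + 20 = 42 bars.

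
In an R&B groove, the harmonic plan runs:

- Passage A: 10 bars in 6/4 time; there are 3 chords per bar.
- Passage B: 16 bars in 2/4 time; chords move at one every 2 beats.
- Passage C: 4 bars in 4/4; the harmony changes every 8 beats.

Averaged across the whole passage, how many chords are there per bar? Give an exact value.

A: 10 bars of 6 beats is 60 beats; at 2 beats each that's 30 chords.
B: 16 bars of 2 beats is 32 beats; at 2 beats each that's 16 chords.
C: 4 bars of 4 beats is 16 beats; at 8 beats each that's 2 chords.
Overall: 48 chords over 30 bars → 48/30 = 1.6 chords per bar.

1.6 chords per bar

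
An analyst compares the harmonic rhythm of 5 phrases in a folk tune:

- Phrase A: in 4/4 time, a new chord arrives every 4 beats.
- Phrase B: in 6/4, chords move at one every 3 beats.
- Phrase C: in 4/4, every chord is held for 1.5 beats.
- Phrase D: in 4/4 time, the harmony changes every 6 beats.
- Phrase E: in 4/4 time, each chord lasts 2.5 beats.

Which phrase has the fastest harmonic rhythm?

A: each chord is 4 beats in 4/4, so 1 per bar.
B: each chord is 3 beats in 6/4, so 2 per bar.
C: each chord is 1.5 beats in 4/4, so 8/3 per bar.
D: each chord is 6 beats in 4/4, so 2/3 per bar.
E: each chord is 2.5 beats in 4/4, so 1.6 per bar.
Fastest is C at 8/3 chords/bar.

Phrase C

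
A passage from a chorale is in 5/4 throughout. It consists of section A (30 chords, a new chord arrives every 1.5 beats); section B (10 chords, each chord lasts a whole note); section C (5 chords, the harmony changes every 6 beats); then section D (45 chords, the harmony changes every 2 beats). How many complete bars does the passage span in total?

41 bars

A: 30 × 1.5 = 45 beats = 9 bars.
B: 10 × 4 = 40 beats = 8 bars.
C: 5 × 6 = 30 beats = 6 bars.
D: 45 × 2 = 90 beats = 18 bars.
Total: 9 + 8 + 6 + 18 = 41 bars.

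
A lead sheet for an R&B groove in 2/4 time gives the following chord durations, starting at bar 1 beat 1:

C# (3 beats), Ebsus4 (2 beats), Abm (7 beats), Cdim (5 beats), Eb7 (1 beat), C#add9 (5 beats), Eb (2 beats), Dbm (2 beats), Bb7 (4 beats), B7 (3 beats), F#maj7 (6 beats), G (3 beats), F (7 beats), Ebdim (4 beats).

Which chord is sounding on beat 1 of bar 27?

Ebdim

Beat 1 of bar 27 is beat (27−1)×2 + 1 = 53 overall.
Running totals: C# ends at 3, Ebsus4 ends at 5, Abm ends at 12, Cdim ends at 17, Eb7 ends at 18, C#add9 ends at 23, Eb ends at 25, Dbm ends at 27, Bb7 ends at 31, B7 ends at 34, F#maj7 ends at 40, G ends at 43, F ends at 50, Ebdim ends at 54.
Beat 53 falls within Ebdim.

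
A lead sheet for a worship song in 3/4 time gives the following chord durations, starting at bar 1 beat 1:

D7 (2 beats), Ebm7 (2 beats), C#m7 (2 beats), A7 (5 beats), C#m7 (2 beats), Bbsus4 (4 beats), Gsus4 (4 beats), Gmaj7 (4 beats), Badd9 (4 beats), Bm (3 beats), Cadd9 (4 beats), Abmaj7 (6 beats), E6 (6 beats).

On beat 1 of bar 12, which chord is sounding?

Beat 1 of bar 12 is beat (12−1)×3 + 1 = 34 overall.
Running totals: D7 ends at 2, Ebm7 ends at 4, C#m7 ends at 6, A7 ends at 11, C#m7 ends at 13, Bbsus4 ends at 17, Gsus4 ends at 21, Gmaj7 ends at 25, Badd9 ends at 29, Bm ends at 32, Cadd9 ends at 36.
Beat 34 falls within Cadd9.

Cadd9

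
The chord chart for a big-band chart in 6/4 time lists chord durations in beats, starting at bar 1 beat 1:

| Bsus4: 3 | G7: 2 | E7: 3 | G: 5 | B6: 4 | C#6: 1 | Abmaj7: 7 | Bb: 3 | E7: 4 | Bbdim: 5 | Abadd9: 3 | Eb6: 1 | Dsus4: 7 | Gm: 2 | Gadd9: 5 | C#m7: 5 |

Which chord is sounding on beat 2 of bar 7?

Beat 2 of bar 7 is beat (7−1)×6 + 2 = 38 overall.
Running totals: Bsus4 ends at 3, G7 ends at 5, E7 ends at 8, G ends at 13, B6 ends at 17, C#6 ends at 18, Abmaj7 ends at 25, Bb ends at 28, E7 ends at 32, Bbdim ends at 37, Abadd9 ends at 40.
Beat 38 falls within Abadd9.

Abadd9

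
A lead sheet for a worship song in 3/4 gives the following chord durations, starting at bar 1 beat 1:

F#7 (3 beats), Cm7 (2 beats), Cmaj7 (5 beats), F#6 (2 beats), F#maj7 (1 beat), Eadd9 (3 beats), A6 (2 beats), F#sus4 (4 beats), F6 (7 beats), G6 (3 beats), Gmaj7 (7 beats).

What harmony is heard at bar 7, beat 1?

F#sus4

Beat 1 of bar 7 is beat (7−1)×3 + 1 = 19 overall.
Running totals: F#7 ends at 3, Cm7 ends at 5, Cmaj7 ends at 10, F#6 ends at 12, F#maj7 ends at 13, Eadd9 ends at 16, A6 ends at 18, F#sus4 ends at 22.
Beat 19 falls within F#sus4.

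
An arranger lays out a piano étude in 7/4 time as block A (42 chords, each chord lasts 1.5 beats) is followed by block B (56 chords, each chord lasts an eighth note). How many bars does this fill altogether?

A: 42 × 1.5 = 63 beats = 9 bars.
B: 56 × 0.5 = 28 beats = 4 bars.
Total: 9 + 4 = 13 bars.

13 bars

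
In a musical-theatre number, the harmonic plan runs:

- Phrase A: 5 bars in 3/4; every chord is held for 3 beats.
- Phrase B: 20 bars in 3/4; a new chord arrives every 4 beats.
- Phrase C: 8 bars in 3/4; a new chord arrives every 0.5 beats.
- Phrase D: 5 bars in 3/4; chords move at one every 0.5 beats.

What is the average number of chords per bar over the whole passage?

A: 5 × 3 = 15 beats ÷ 3 = 5 chords.
B: 20 × 3 = 60 beats ÷ 4 = 15 chords.
C: 8 × 3 = 24 beats ÷ 0.5 = 48 chords.
D: 5 × 3 = 15 beats ÷ 0.5 = 30 chords.
Overall: 98 chords over 38 bars → 98/38 = 49/19 chords per bar.

49/19 chords per bar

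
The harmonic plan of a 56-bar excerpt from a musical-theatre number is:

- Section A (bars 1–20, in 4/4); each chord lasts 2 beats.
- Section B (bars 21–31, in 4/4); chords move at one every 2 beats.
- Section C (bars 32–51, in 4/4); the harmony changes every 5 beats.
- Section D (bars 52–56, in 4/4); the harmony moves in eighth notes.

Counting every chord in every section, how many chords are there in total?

118 chords

A: 20·4 = 80 beats, 80/2 = 40 chords.
B: 11·4 = 44 beats, 44/2 = 22 chords.
C: 20·4 = 80 beats, 80/5 = 16 chords.
D: 5·4 = 20 beats, 20/0.5 = 40 chords.
Total: 40 + 22 + 16 + 40 = 118.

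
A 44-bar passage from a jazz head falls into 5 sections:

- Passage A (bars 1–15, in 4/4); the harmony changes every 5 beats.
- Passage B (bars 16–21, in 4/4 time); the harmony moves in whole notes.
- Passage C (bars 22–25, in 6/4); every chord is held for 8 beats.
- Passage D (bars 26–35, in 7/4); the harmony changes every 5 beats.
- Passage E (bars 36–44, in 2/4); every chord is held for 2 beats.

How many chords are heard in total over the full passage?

44 chords

A: 15 bars × 4 beats = 60 beats; 5 beats/chord → 12 chords.
B: 6 bars × 4 beats = 24 beats; 4 beats/chord → 6 chords.
C: 4 bars × 6 beats = 24 beats; 8 beats/chord → 3 chords.
D: 10 bars × 7 beats = 70 beats; 5 beats/chord → 14 chords.
E: 9 bars × 2 beats = 18 beats; 2 beats/chord → 9 chords.
Total: 12 + 6 + 3 + 14 + 9 = 44.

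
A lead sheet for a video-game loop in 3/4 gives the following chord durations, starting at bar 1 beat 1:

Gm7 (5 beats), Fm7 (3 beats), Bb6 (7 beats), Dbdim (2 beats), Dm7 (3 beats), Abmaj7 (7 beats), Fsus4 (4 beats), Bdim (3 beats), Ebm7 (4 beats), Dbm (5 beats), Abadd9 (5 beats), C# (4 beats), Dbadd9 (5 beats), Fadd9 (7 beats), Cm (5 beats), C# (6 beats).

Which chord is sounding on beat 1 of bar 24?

C#

Beat 1 of bar 24 is beat (24−1)×3 + 1 = 70 overall.
Running totals: Gm7 ends at 5, Fm7 ends at 8, Bb6 ends at 15, Dbdim ends at 17, Dm7 ends at 20, Abmaj7 ends at 27, Fsus4 ends at 31, Bdim ends at 34, Ebm7 ends at 38, Dbm ends at 43, Abadd9 ends at 48, C# ends at 52, Dbadd9 ends at 57, Fadd9 ends at 64, Cm ends at 69, C# ends at 75.
Beat 70 falls within C#.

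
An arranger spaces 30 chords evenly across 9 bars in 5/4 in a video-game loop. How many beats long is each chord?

1.5 beats

9 bars × 5 beats/bar = 45 beats total.
45 beats ÷ 30 chords = 1.5 beats per chord.
(That is a dotted quarter note.)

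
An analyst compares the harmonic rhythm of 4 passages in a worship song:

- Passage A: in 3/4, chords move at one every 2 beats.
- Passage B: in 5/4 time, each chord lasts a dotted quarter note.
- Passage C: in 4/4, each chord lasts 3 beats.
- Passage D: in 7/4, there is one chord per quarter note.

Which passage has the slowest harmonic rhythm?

A: 3/2 = 1.5 chords/bar.
B: 5/1.5 = 10/3 chords/bar.
C: 4/3 = 4/3 chords/bar.
D: 7/1 = 7 chords/bar.
Slowest is C at 4/3 chords/bar.

Passage C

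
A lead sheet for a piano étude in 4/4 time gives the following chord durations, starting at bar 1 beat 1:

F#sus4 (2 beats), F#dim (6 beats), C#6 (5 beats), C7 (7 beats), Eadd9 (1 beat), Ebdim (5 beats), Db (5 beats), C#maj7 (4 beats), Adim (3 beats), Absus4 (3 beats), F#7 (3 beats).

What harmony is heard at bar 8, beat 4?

Beat 4 of bar 8 is beat (8−1)×4 + 4 = 32 overall.
Running totals: F#sus4 ends at 2, F#dim ends at 8, C#6 ends at 13, C7 ends at 20, Eadd9 ends at 21, Ebdim ends at 26, Db ends at 31, C#maj7 ends at 35.
Beat 32 falls within C#maj7.

C#maj7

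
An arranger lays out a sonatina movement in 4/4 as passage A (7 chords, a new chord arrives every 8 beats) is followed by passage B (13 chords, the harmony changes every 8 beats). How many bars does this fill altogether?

A: 7 × 8 = 56 beats = 14 bars.
B: 13 × 8 = 104 beats = 26 bars.
Total: 14 + 26 = 40 bars.

40 bars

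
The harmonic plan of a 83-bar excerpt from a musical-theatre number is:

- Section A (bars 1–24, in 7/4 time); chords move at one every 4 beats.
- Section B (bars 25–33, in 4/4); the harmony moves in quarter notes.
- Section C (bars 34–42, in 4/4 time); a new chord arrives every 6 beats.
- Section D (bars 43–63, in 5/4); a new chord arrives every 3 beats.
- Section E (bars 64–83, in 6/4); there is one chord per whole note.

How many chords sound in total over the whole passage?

149 chords

A: 24 bars × 7 beats = 168 beats; 4 beats/chord → 42 chords.
B: 9 bars × 4 beats = 36 beats; 1 beat/chord → 36 chords.
C: 9 bars × 4 beats = 36 beats; 6 beats/chord → 6 chords.
D: 21 bars × 5 beats = 105 beats; 3 beats/chord → 35 chords.
E: 20 bars × 6 beats = 120 beats; 4 beats/chord → 30 chords.
Total: 42 + 36 + 6 + 35 + 30 = 149.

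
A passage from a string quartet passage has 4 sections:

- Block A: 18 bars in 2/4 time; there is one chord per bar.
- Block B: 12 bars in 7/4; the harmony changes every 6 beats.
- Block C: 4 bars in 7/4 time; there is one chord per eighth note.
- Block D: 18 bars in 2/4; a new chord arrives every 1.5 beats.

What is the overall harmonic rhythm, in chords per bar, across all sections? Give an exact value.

A: 18 bars of 2 beats is 36 beats; at 2 beats each that's 18 chords.
B: 12 bars of 7 beats is 84 beats; at 6 beats each that's 14 chords.
C: 4 bars of 7 beats is 28 beats; at 0.5 beats each that's 56 chords.
D: 18 bars of 2 beats is 36 beats; at 1.5 beats each that's 24 chords.
Overall: 112 chords over 52 bars → 112/52 = 28/13 chords per bar.

28/13 chords per bar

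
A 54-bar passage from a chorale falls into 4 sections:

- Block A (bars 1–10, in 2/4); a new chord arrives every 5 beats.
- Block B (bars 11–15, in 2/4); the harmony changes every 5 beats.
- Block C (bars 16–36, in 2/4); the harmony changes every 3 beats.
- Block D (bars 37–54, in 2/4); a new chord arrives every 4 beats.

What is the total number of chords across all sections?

A has 20 beats and chords last 5 each, so 4 chords.
B has 10 beats and chords last 5 each, so 2 chords.
C has 42 beats and chords last 3 each, so 14 chords.
D has 36 beats and chords last 4 each, so 9 chords.
Total: 4 + 2 + 14 + 9 = 29.

29 chords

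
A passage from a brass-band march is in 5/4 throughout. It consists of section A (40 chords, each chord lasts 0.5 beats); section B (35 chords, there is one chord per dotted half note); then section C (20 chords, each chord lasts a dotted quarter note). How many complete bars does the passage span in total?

31 bars

A: 40 × 0.5 = 20 beats = 4 bars.
B: 35 × 3 = 105 beats = 21 bars.
C: 20 × 1.5 = 30 beats = 6 bars.
Total: 4 + 21 + 6 = 31 bars.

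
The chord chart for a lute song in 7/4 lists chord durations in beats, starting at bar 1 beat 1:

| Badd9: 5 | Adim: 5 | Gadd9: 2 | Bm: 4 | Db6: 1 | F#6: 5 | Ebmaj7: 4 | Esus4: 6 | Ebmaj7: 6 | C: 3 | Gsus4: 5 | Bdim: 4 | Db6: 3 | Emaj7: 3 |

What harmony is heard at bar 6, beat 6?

C

Beat 6 of bar 6 is beat (6−1)×7 + 6 = 41 overall.
Running totals: Badd9 ends at 5, Adim ends at 10, Gadd9 ends at 12, Bm ends at 16, Db6 ends at 17, F#6 ends at 22, Ebmaj7 ends at 26, Esus4 ends at 32, Ebmaj7 ends at 38, C ends at 41.
Beat 41 falls within C.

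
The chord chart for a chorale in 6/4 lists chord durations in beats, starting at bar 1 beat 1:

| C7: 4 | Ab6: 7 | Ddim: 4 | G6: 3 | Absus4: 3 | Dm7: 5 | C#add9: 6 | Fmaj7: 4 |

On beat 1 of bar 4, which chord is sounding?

Absus4

Beat 1 of bar 4 is beat (4−1)×6 + 1 = 19 overall.
Running totals: C7 ends at 4, Ab6 ends at 11, Ddim ends at 15, G6 ends at 18, Absus4 ends at 21.
Beat 19 falls within Absus4.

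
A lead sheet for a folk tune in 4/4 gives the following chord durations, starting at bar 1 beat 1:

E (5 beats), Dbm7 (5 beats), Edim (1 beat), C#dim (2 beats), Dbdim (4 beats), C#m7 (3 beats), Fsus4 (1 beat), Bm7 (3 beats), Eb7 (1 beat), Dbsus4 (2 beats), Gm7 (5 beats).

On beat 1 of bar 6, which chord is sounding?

Fsus4

Beat 1 of bar 6 is beat (6−1)×4 + 1 = 21 overall.
Running totals: E ends at 5, Dbm7 ends at 10, Edim ends at 11, C#dim ends at 13, Dbdim ends at 17, C#m7 ends at 20, Fsus4 ends at 21.
Beat 21 falls within Fsus4.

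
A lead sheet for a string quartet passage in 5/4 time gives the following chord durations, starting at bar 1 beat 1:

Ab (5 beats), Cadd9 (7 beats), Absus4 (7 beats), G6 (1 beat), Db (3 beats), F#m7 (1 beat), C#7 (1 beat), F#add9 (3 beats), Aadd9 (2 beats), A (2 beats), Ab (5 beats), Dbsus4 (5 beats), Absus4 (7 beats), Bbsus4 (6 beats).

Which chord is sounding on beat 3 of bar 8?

Dbsus4

Beat 3 of bar 8 is beat (8−1)×5 + 3 = 38 overall.
Running totals: Ab ends at 5, Cadd9 ends at 12, Absus4 ends at 19, G6 ends at 20, Db ends at 23, F#m7 ends at 24, C#7 ends at 25, F#add9 ends at 28, Aadd9 ends at 30, A ends at 32, Ab ends at 37, Dbsus4 ends at 42.
Beat 38 falls within Dbsus4.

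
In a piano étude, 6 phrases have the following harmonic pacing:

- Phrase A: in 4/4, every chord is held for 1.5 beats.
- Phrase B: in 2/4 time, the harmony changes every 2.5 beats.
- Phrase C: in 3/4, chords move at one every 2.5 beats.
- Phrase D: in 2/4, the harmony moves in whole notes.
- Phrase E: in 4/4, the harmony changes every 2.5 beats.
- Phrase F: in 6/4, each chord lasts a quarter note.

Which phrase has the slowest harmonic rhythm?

Phrase D

A: each chord is 1.5 beats in 4/4, so 8/3 per bar.
B: each chord is 2.5 beats in 2/4, so 0.8 per bar.
C: each chord is 2.5 beats in 3/4, so 1.2 per bar.
D: each chord is 4 beats in 2/4, so 0.5 per bar.
E: each chord is 2.5 beats in 4/4, so 1.6 per bar.
F: each chord is 1 beat in 6/4, so 6 per bar.
Slowest is D at 0.5 chords/bar.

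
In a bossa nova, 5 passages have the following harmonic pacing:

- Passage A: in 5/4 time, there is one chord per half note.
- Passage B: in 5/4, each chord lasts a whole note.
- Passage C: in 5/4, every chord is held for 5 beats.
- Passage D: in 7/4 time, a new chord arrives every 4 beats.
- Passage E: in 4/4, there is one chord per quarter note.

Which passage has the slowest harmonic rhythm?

Passage C

A: 5 beats/bar ÷ 2 beats/chord = 2.5 chords/bar.
B: 5 beats/bar ÷ 4 beats/chord = 1.25 chords/bar.
C: 5 beats/bar ÷ 5 beats/chord = 1 chord/bar.
D: 7 beats/bar ÷ 4 beats/chord = 1.75 chords/bar.
E: 4 beats/bar ÷ 1 beat/chord = 4 chords/bar.
Slowest is C at 1 chords/bar.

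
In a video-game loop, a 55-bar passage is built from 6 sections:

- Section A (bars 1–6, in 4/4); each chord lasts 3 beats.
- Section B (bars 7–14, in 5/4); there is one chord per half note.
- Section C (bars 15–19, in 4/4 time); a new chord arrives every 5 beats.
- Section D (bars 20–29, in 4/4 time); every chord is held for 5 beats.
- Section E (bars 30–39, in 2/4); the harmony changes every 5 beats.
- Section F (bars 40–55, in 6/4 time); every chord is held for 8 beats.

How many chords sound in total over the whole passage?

A: 6·4 = 24 beats, 24/3 = 8 chords.
B: 8·5 = 40 beats, 40/2 = 20 chords.
C: 5·4 = 20 beats, 20/5 = 4 chords.
D: 10·4 = 40 beats, 40/5 = 8 chords.
E: 10·2 = 20 beats, 20/5 = 4 chords.
F: 16·6 = 96 beats, 96/8 = 12 chords.
Total: 8 + 20 + 4 + 8 + 4 + 12 = 56.

56 chords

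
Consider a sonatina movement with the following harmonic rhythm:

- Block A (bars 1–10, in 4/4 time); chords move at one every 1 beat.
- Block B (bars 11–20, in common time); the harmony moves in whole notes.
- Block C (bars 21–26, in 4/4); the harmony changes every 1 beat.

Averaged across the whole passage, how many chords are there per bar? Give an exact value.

A: 10 × 4 = 40 beats ÷ 1 = 40 chords.
B: 10 × 4 = 40 beats ÷ 4 = 10 chords.
C: 6 × 4 = 24 beats ÷ 1 = 24 chords.
Overall: 74 chords over 26 bars → 74/26 = 37/13 chords per bar.

37/13 chords per bar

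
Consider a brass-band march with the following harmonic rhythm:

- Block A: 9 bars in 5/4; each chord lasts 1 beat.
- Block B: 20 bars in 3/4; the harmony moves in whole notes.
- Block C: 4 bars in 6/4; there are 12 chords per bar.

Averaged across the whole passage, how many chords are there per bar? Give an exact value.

36/11 chords per bar

A: 9 × 5 = 45 beats ÷ 1 = 45 chords.
B: 20 × 3 = 60 beats ÷ 4 = 15 chords.
C: 4 × 6 = 24 beats ÷ 0.5 = 48 chords.
Overall: 108 chords over 33 bars → 108/33 = 36/11 chords per bar.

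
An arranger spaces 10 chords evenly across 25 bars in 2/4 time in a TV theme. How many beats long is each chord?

5 beats

25 bars × 2 beats/bar = 50 beats total.
50 beats ÷ 10 chords = 5 beats per chord.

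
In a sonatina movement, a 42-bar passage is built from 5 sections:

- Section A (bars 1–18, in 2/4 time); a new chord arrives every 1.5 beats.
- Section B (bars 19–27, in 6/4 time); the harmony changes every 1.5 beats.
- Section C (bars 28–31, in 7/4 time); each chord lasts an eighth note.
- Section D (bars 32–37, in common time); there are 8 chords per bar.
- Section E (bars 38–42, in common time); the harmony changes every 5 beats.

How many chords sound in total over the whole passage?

168 chords

A: 18 bars × 2 beats = 36 beats; 1.5 beats/chord → 24 chords.
B: 9 bars × 6 beats = 54 beats; 1.5 beats/chord → 36 chords.
C: 4 bars × 7 beats = 28 beats; 0.5 beats/chord → 56 chords.
D: 6 bars × 4 beats = 24 beats; 0.5 beats/chord → 48 chords.
E: 5 bars × 4 beats = 20 beats; 5 beats/chord → 4 chords.
Total: 24 + 36 + 56 + 48 + 4 = 168.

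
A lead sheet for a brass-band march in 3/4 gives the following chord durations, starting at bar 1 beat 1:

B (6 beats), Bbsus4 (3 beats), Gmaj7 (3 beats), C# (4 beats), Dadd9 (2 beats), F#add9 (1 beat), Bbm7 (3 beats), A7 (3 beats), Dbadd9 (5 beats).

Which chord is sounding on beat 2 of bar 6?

Beat 2 of bar 6 is beat (6−1)×3 + 2 = 17 overall.
Running totals: B ends at 6, Bbsus4 ends at 9, Gmaj7 ends at 12, C# ends at 16, Dadd9 ends at 18.
Beat 17 falls within Dadd9.

Dadd9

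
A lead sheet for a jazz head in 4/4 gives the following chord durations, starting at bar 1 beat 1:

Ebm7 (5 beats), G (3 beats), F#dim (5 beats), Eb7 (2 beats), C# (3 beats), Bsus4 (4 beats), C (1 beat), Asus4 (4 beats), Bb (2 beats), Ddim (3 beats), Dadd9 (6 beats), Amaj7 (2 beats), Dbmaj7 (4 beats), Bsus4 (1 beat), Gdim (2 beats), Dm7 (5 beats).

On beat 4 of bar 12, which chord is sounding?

Beat 4 of bar 12 is beat (12−1)×4 + 4 = 48 overall.
Running totals: Ebm7 ends at 5, G ends at 8, F#dim ends at 13, Eb7 ends at 15, C# ends at 18, Bsus4 ends at 22, C ends at 23, Asus4 ends at 27, Bb ends at 29, Ddim ends at 32, Dadd9 ends at 38, Amaj7 ends at 40, Dbmaj7 ends at 44, Bsus4 ends at 45, Gdim ends at 47, Dm7 ends at 52.
Beat 48 falls within Dm7.

Dm7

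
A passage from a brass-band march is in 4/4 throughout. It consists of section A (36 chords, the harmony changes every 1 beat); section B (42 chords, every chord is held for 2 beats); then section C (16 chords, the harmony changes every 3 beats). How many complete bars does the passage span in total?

42 bars

A: 36 × 1 = 36 beats = 9 bars.
B: 42 × 2 = 84 beats = 21 bars.
C: 16 × 3 = 48 beats = 12 bars.
Total: 9 + 21 + 12 = 42 bars.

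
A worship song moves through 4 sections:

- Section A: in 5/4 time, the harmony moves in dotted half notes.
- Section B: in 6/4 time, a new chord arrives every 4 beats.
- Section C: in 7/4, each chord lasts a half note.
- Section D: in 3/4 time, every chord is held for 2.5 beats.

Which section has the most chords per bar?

A: 5/3 = 5/3 chords/bar.
B: 6/4 = 1.5 chords/bar.
C: 7/2 = 3.5 chords/bar.
D: 3/2.5 = 1.2 chords/bar.
Fastest is C at 3.5 chords/bar.

Section C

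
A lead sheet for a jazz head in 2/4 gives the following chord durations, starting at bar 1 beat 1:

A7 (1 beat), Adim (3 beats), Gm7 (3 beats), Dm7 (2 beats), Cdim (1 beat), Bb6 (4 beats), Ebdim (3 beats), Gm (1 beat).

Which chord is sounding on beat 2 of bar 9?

Beat 2 of bar 9 is beat (9−1)×2 + 2 = 18 overall.
Running totals: A7 ends at 1, Adim ends at 4, Gm7 ends at 7, Dm7 ends at 9, Cdim ends at 10, Bb6 ends at 14, Ebdim ends at 17, Gm ends at 18.
Beat 18 falls within Gm.

Gm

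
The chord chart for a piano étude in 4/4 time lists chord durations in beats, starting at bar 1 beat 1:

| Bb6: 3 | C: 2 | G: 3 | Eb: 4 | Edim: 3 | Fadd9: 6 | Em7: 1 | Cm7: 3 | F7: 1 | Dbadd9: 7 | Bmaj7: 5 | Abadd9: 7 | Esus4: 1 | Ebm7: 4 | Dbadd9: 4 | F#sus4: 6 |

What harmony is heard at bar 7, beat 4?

Beat 4 of bar 7 is beat (7−1)×4 + 4 = 28 overall.
Running totals: Bb6 ends at 3, C ends at 5, G ends at 8, Eb ends at 12, Edim ends at 15, Fadd9 ends at 21, Em7 ends at 22, Cm7 ends at 25, F7 ends at 26, Dbadd9 ends at 33.
Beat 28 falls within Dbadd9.

Dbadd9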